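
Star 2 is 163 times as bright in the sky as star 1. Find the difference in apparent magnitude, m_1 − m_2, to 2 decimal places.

m_1 − m_2 ≈ 5.53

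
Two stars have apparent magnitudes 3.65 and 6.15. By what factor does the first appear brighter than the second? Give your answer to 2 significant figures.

Δm = 3.65 − (6.15) = -2.50
Flux ratio = 10^(−0.4 Δm) = 10^(−0.4 × -2.50) = 10^1.000 = 10.00

10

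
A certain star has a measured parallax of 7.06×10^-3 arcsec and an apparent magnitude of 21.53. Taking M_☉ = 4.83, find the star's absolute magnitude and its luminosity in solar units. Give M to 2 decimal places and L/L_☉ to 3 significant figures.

M ≈ 15.77; L/L_☉ ≈ 4.19×10^-5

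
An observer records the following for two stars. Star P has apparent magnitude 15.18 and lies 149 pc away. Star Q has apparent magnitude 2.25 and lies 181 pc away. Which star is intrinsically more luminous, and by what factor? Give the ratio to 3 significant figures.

Star P: M = m − 5 log₁₀ d + 5 = 15.18 − 5·2.1732 + 5 = 9.314
Star Q: M = m − 5 log₁₀ d + 5 = 2.25 − 5·2.2577 + 5 = -4.038
ΔM = M_P − M_Q = 9.314 − (-4.038) = 13.352; smaller M is more luminous → Star Q.
L ratio = 10^(0.4 |ΔM|) = 10^5.341 = 219300

Star Q is more luminous, by a factor of 219000.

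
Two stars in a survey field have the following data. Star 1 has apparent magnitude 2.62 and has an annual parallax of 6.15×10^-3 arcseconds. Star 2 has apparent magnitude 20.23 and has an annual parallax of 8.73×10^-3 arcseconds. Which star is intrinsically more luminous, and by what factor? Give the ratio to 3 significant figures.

Star 1: d = 1/p = 1/6.15×10^-3″ = 162.6 pc
Star 1: M = m − 5 log₁₀ d + 5 = 2.62 − 5·2.2111 + 5 = -3.436
Star 2: d = 1/p = 1/8.73×10^-3″ = 114.5 pc
Star 2: M = m − 5 log₁₀ d + 5 = 20.23 − 5·2.0590 + 5 = 14.935
ΔM = M_1 − M_2 = -3.436 − (14.935) = -18.371; smaller M is more luminous → Star 1.
L ratio = 10^(0.4 |ΔM|) = 10^7.348 = 2.230×10^7

Star 1 is more luminous, by a factor of 2.23×10^7.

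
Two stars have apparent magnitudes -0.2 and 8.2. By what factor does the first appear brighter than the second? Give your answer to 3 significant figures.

2290

Magnitude difference = -8.4
Flux ratio = 10^(−0.4 Δm) = 10^(−0.4 × -8.4) = 10^3.360 = 2291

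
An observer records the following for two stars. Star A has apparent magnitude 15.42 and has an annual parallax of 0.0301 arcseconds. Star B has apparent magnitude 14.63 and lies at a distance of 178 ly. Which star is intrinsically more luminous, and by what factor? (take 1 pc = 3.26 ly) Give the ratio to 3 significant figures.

Star B is more luminous, by a factor of 5.59.

Star A: d = 1/p = 1/0.0301″ = 33.22 pc
Star A: M = m − 5 log₁₀ d + 5 = 15.42 − 5·1.5214 + 5 = 12.813
Star B: d = 178 ly / 3.26 = 54.60 pc
Star B: M = m − 5 log₁₀ d + 5 = 14.63 − 5·1.7372 + 5 = 10.944
ΔM = M_A − M_B = 12.813 − (10.944) = 1.869; smaller M is more luminous → Star B.
L ratio = 10^(0.4 |ΔM|) = 10^0.748 = 5.592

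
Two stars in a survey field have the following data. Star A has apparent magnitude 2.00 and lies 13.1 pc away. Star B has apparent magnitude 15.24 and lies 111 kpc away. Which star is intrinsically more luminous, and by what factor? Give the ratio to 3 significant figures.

Star A: M = m − 5 log₁₀ d + 5 = 2.00 − 5·1.1173 + 5 = 1.414
Star B: d = 111 kpc = 111000 pc
Star B: M = m − 5 log₁₀ d + 5 = 15.24 − 5·5.0453 + 5 = -4.987
ΔM = M_A − M_B = 1.414 − (-4.987) = 6.400; smaller M is more luminous → Star B.
L ratio = 10^(0.4 |ΔM|) = 10^2.560 = 363.2

Star B is more luminous, by a factor of 363.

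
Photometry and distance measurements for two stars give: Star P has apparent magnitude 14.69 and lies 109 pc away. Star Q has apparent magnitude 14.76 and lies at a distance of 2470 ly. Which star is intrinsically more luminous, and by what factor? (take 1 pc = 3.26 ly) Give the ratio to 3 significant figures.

Star P: M = m − 5 log₁₀ d + 5 = 14.69 − 5·2.0374 + 5 = 9.503
Star Q: d = 2470 ly / 3.26 = 757.7 pc
Star Q: M = m − 5 log₁₀ d + 5 = 14.76 − 5·2.8795 + 5 = 5.363
ΔM = M_P − M_Q = 9.503 − (5.363) = 4.140; smaller M is more luminous → Star Q.
L ratio = 10^(0.4 |ΔM|) = 10^1.656 = 45.30

Star Q is more luminous, by a factor of 45.3.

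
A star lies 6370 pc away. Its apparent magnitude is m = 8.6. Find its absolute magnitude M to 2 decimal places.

M ≈ -5.42

5 log₁₀(d/10 pc) = 5 log₁₀(6370) − 5 = 14.021
M = m − 5 log₁₀(d/10) = 8.6 − 14.021 = -5.421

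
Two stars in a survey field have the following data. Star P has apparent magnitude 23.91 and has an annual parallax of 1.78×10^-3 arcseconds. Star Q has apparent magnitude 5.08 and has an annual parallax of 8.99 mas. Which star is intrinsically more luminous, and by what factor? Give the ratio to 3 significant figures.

Star Q is more luminous, by a factor of 1.33×10^6.

Star P: d = 1/p = 1/1.78×10^-3″ = 561.8 pc
Star P: M = m − 5 log₁₀ d + 5 = 23.91 − 5·2.7496 + 5 = 15.162
Star Q: p = 8.99 mas = 8.99×10^-3″ → d = 1/p = 111.2 pc
Star Q: M = m − 5 log₁₀ d + 5 = 5.08 − 5·2.0462 + 5 = -0.151
ΔM = M_P − M_Q = 15.162 − (-0.151) = 15.313; smaller M is more luminous → Star Q.
L ratio = 10^(0.4 |ΔM|) = 10^6.125 = 1.335×10^6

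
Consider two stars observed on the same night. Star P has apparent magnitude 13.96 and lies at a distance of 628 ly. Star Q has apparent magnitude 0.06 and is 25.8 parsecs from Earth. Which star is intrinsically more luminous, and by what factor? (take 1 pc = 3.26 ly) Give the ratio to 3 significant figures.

Star P: d = 628 ly / 3.26 = 192.6 pc
Star P: M = m − 5 log₁₀ d + 5 = 13.96 − 5·2.2847 + 5 = 7.536
Star Q: M = m − 5 log₁₀ d + 5 = 0.06 − 5·1.4116 + 5 = -1.998
ΔM = M_P − M_Q = 7.536 − (-1.998) = 9.534; smaller M is more luminous → Star Q.
L ratio = 10^(0.4 |ΔM|) = 10^3.814 = 6513

Star Q is more luminous, by a factor of 6510.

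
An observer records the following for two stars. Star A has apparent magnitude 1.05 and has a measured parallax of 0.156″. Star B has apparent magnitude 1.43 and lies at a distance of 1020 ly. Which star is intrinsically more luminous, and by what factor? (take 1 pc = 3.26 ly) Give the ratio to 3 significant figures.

Star A: d = 1/p = 1/0.156″ = 6.410 pc
Star A: M = m − 5 log₁₀ d + 5 = 1.05 − 5·0.8069 + 5 = 2.016
Star B: d = 1020 ly / 3.26 = 312.9 pc
Star B: M = m − 5 log₁₀ d + 5 = 1.43 − 5·2.4954 + 5 = -6.047
ΔM = M_A − M_B = 2.016 − (-6.047) = 8.063; smaller M is more luminous → Star B.
L ratio = 10^(0.4 |ΔM|) = 10^3.225 = 1679

Star B is more luminous, by a factor of 1680.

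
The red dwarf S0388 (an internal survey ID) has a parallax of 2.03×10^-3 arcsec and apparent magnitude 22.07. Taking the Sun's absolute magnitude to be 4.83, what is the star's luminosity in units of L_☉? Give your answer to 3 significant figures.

L/L_☉ ≈ 3.08×10^-4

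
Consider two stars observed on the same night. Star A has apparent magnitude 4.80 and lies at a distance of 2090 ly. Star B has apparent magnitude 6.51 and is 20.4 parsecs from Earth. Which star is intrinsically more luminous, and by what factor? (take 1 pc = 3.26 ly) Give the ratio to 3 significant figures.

Star A: d = 2090 ly / 3.26 = 641.1 pc
Star A: M = m − 5 log₁₀ d + 5 = 4.80 − 5·2.8069 + 5 = -4.235
Star B: M = m − 5 log₁₀ d + 5 = 6.51 − 5·1.3096 + 5 = 4.962
ΔM = M_A − M_B = -4.235 − (4.962) = -9.196; smaller M is more luminous → Star A.
L ratio = 10^(0.4 |ΔM|) = 10^3.679 = 4771

Star A is more luminous, by a factor of 4770.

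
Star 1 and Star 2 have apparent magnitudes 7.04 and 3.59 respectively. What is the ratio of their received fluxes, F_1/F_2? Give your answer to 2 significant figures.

F_1/F_2 ≈ 0.042

Magnitude difference = 3.45
Flux ratio = 10^(−0.4 Δm) = 10^(−0.4 × 3.45) = 10^-1.380 = 0.04169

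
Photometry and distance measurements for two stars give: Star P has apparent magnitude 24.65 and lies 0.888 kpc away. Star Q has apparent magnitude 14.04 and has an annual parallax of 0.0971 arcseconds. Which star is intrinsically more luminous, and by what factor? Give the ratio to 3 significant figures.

Star P: d = 0.888 kpc = 888.0 pc
Star P: M = m − 5 log₁₀ d + 5 = 24.65 − 5·2.9484 + 5 = 14.908
Star Q: d = 1/p = 1/0.0971″ = 10.30 pc
Star Q: M = m − 5 log₁₀ d + 5 = 14.04 − 5·1.0128 + 5 = 13.976
ΔM = M_P − M_Q = 14.908 − (13.976) = 0.932; smaller M is more luminous → Star Q.
L ratio = 10^(0.4 |ΔM|) = 10^0.373 = 2.359

Star Q is more luminous, by a factor of 2.36.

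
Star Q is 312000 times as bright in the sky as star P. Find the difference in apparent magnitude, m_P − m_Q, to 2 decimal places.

m_P − m_Q ≈ 13.74

Pogson: Δm = −2.5 log₁₀(ratio) = −2.5 log₁₀(312000) = −2.5 × 5.4942 = -13.735
Star Q is brighter so has the smaller magnitude: m_P − m_Q is positive.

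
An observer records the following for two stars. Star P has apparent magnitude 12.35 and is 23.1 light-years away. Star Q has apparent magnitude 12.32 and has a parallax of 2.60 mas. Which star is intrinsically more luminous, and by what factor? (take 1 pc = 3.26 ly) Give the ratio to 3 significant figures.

Star Q is more luminous, by a factor of 3030.

Star P: d = 23.1 ly / 3.26 = 7.086 pc
Star P: M = m − 5 log₁₀ d + 5 = 12.35 − 5·0.8504 + 5 = 13.098
Star Q: p = 2.60 mas = 2.60×10^-3″ → d = 1/p = 384.6 pc
Star Q: M = m − 5 log₁₀ d + 5 = 12.32 − 5·2.5850 + 5 = 4.395
ΔM = M_P − M_Q = 13.098 − (4.395) = 8.703; smaller M is more luminous → Star Q.
L ratio = 10^(0.4 |ΔM|) = 10^3.481 = 3029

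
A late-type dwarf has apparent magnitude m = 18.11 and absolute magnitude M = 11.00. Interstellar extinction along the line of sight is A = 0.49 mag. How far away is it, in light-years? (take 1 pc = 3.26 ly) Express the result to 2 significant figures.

d ≈ 690 ly

m − M = 5 log₁₀(d/10 pc) + A  ⇒  18.11 − (11.00) − 0.49 = 5 log₁₀(d/10)
6.620 = 5 log₁₀(d/10)
log₁₀ d = (m − M − A)/5 + 1 = 2.3240
d = 10^2.3240 = 210.9 pc
= 687.4 ly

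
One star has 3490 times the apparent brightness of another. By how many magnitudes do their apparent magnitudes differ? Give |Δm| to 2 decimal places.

Pogson: Δm = −2.5 log₁₀(ratio) = −2.5 log₁₀(3490) = −2.5 × 3.5428 = -8.857

|Δm| ≈ 8.86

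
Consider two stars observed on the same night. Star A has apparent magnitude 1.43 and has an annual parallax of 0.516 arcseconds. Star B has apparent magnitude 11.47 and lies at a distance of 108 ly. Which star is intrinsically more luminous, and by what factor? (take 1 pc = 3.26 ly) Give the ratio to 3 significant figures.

Star A is more luminous, by a factor of 35.5.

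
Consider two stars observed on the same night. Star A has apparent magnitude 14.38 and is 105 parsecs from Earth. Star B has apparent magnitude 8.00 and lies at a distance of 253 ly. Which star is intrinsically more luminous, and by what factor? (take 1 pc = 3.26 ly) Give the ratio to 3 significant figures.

Star B is more luminous, by a factor of 195.

Star A: M = m − 5 log₁₀ d + 5 = 14.38 − 5·2.0212 + 5 = 9.274
Star B: d = 253 ly / 3.26 = 77.61 pc
Star B: M = m − 5 log₁₀ d + 5 = 8.00 − 5·1.8899 + 5 = 3.550
ΔM = M_A − M_B = 9.274 − (3.550) = 5.724; smaller M is more luminous → Star B.
L ratio = 10^(0.4 |ΔM|) = 10^2.289 = 194.7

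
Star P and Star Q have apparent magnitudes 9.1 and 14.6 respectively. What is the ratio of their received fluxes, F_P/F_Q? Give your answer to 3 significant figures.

Δm = 9.1 − (14.6) = -5.5
Flux ratio = 10^(−0.4 Δm) = 10^(−0.4 × -5.5) = 10^2.200 = 158.5

F_P/F_Q ≈ 158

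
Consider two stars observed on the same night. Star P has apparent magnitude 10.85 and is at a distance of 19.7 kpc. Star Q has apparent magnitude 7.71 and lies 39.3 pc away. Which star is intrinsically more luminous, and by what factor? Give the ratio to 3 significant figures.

Star P is more luminous, by a factor of 13900.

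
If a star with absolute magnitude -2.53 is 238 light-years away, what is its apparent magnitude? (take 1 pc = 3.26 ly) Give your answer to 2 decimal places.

m ≈ 1.79

d = 238 ly / 3.26 = 73.01 pc
m = M + 5 log₁₀ d − 5 = -2.53 + 5·1.8634 − 5 = 1.787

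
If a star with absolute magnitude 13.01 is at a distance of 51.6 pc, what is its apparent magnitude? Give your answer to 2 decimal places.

m ≈ 16.57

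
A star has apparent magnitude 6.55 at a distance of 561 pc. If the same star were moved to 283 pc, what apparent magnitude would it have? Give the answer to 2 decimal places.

Flux ∝ 1/d², so Δm = 5 log₁₀(d₂/d₁) = 5 log₁₀(283/561) = -1.486
m₂ = m₁ + Δm = 6.55 + (-1.486) = 5.064

m ≈ 5.06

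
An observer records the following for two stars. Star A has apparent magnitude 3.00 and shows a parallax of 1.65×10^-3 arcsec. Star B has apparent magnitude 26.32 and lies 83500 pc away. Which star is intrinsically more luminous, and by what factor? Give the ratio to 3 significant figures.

Star A is more luminous, by a factor of 112000.

Star A: d = 1/p = 1/1.65×10^-3″ = 606.1 pc
Star A: M = m − 5 log₁₀ d + 5 = 3.00 − 5·2.7825 + 5 = -5.913
Star B: M = m − 5 log₁₀ d + 5 = 26.32 − 5·4.9217 + 5 = 6.712
ΔM = M_A − M_B = -5.913 − (6.712) = -12.624; smaller M is more luminous → Star A.
L ratio = 10^(0.4 |ΔM|) = 10^5.050 = 112100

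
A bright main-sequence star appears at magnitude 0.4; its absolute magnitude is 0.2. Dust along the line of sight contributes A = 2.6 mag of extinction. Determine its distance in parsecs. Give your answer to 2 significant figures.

d ≈ 3.3 pc

m − M = 5 log₁₀(d/10 pc) + A  ⇒  0.4 − (0.2) − 2.6 = 5 log₁₀(d/10)
-2.400 = 5 log₁₀(d/10)
log₁₀ d = (m − M − A)/5 + 1 = 0.5200
d = 10^0.5200 = 3.311 pc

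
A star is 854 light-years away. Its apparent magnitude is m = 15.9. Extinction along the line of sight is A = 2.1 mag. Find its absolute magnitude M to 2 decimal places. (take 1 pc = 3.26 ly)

M ≈ 6.71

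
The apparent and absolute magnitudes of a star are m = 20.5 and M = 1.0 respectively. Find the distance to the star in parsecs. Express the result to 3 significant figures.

μ = m − M = 19.500
m − M = 5 log₁₀ d − 5
log₁₀ d = (m − M)/5 + 1 = 4.9000
d = 10^4.9000 = 79430 pc

d ≈ 79400 pc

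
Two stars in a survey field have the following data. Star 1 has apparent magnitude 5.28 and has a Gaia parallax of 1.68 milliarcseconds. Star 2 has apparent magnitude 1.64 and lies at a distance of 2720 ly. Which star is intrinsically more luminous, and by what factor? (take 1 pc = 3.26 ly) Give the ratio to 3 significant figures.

Star 2 is more luminous, by a factor of 56.1.

Star 1: p = 1.68 mas = 1.68×10^-3″ → d = 1/p = 595.2 pc
Star 1: M = m − 5 log₁₀ d + 5 = 5.28 − 5·2.7747 + 5 = -3.593
Star 2: d = 2720 ly / 3.26 = 834.4 pc
Star 2: M = m − 5 log₁₀ d + 5 = 1.64 − 5·2.9214 + 5 = -7.967
ΔM = M_1 − M_2 = -3.593 − (-7.967) = 4.373; smaller M is more luminous → Star 2.
L ratio = 10^(0.4 |ΔM|) = 10^1.749 = 56.15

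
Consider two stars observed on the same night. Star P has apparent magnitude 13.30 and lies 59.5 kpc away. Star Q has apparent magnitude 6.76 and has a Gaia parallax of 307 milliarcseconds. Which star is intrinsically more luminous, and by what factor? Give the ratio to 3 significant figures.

Star P is more luminous, by a factor of 808000.

Star P: d = 59.5 kpc = 59500 pc
Star P: M = m − 5 log₁₀ d + 5 = 13.30 − 5·4.7745 + 5 = -5.573
Star Q: p = 307 mas = 0.307″ → d = 1/p = 3.257 pc
Star Q: M = m − 5 log₁₀ d + 5 = 6.76 − 5·0.5129 + 5 = 9.196
ΔM = M_P − M_Q = -5.573 − (9.196) = -14.768; smaller M is more luminous → Star P.
L ratio = 10^(0.4 |ΔM|) = 10^5.907 = 807800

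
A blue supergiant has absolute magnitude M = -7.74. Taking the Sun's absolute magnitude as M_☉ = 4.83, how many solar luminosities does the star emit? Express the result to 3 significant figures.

L/L_☉ ≈ 107000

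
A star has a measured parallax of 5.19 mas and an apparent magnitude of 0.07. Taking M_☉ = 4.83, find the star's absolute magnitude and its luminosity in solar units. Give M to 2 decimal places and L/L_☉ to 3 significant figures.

d = 1/p = 1000/5.19 mas = 192.7 pc
M = m − 5 log₁₀ d + 5 = 0.07 − 5·2.2848 + 5 = -6.354
M − M_☉ = -6.354 − 4.83 = -11.184
L/L_☉ = 10^(−0.4 × -11.184) = 29760

M ≈ -6.35; L/L_☉ ≈ 29800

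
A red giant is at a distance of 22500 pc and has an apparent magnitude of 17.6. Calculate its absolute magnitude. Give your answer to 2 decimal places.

M ≈ 0.84

5 log₁₀(d/10 pc) = 5 log₁₀(22500) − 5 = 16.761
M = m − 5 log₁₀(d/10) = 17.6 − 16.761 = 0.839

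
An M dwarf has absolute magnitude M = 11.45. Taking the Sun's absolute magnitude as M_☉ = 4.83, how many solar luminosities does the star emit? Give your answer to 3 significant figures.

L/L_☉ ≈ 2.25×10^-3

M − M_☉ = 11.45 − 4.83 = 6.620
L/L_☉ = 10^(−0.4 (M − M_☉)) = 10^-2.648 = 2.249×10^-3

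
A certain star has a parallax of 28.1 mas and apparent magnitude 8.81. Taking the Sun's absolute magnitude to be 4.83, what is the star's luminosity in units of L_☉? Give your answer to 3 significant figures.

d = 1/p = 1000/28.1 mas = 35.59 pc
M = m − 5 log₁₀ d + 5 = 8.81 − 5·1.5513 + 5 = 6.054
M − M_☉ = 6.054 − 4.83 = 1.224
L/L_☉ = 10^(−0.4 × 1.224) = 0.3240

L/L_☉ ≈ 0.324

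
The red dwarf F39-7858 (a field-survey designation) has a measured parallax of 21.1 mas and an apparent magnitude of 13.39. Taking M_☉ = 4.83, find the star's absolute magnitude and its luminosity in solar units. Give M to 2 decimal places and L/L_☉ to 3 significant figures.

M ≈ 10.01; L/L_☉ ≈ 8.46×10^-3

d = 1/p = 1000/21.1 mas = 47.39 pc
M = m − 5 log₁₀ d + 5 = 13.39 − 5·1.6757 + 5 = 10.011
M − M_☉ = 10.011 − 4.83 = 5.181
L/L_☉ = 10^(−0.4 × 5.181) = 8.461×10^-3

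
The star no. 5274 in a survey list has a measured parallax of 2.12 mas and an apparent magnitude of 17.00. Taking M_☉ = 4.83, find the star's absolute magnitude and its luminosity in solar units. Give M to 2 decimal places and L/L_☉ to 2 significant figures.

M ≈ 8.63; L/L_☉ ≈ 0.030

d = 1/p = 1000/2.12 mas = 471.7 pc
M = m − 5 log₁₀ d + 5 = 17.00 − 5·2.6737 + 5 = 8.632
M − M_☉ = 8.632 − 4.83 = 3.802
L/L_☉ = 10^(−0.4 × 3.802) = 0.03015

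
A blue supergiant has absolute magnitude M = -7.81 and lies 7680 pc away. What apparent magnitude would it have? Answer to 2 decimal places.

m ≈ 6.62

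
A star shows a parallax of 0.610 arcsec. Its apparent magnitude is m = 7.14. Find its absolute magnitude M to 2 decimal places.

M ≈ 11.07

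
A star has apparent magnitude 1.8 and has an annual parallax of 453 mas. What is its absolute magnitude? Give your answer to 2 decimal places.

M ≈ 5.08

p = 453 mas = 0.453″ → d = 1/p = 2.208 pc
5 log₁₀(d/10 pc) = 5 log₁₀(2.208) − 5 = -3.280
M = m − 5 log₁₀(d/10) = 1.8 + 3.280 = 5.080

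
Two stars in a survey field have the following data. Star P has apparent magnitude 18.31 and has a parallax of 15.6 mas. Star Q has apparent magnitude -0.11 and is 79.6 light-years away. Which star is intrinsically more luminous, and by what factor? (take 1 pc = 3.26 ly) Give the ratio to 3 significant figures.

Star Q is more luminous, by a factor of 3.39×10^6.

Star P: p = 15.6 mas = 0.0156″ → d = 1/p = 64.10 pc
Star P: M = m − 5 log₁₀ d + 5 = 18.31 − 5·1.8069 + 5 = 14.276
Star Q: d = 79.6 ly / 3.26 = 24.42 pc
Star Q: M = m − 5 log₁₀ d + 5 = -0.11 − 5·1.3877 + 5 = -2.048
ΔM = M_P − M_Q = 14.276 − (-2.048) = 16.324; smaller M is more luminous → Star Q.
L ratio = 10^(0.4 |ΔM|) = 10^6.530 = 3.386×10^6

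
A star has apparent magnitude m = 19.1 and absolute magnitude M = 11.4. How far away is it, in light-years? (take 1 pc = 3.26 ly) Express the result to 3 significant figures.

d ≈ 1130 ly

μ = m − M = 7.700
m − M = 5 log₁₀ d − 5
log₁₀ d = (m − M)/5 + 1 = 2.5400
d = 10^2.5400 = 346.7 pc
= 1130 ly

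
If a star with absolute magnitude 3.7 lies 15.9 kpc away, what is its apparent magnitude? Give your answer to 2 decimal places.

d = 15.9 kpc = 15900 pc
m = M + 5 log₁₀ d − 5 = 3.7 + 5·4.2014 − 5 = 19.707

m ≈ 19.71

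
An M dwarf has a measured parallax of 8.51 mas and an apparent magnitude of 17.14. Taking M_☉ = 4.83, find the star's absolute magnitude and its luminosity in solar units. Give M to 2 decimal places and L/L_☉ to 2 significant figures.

d = 1/p = 1000/8.51 mas = 117.5 pc
M = m − 5 log₁₀ d + 5 = 17.14 − 5·2.0701 + 5 = 11.790
M − M_☉ = 11.790 − 4.83 = 6.960
L/L_☉ = 10^(−0.4 × 6.960) = 1.645×10^-3

M ≈ 11.79; L/L_☉ ≈ 1.6×10^-3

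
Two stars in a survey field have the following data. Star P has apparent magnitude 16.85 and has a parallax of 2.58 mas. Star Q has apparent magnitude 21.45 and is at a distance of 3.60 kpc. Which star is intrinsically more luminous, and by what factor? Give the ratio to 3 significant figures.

Star Q is more luminous, by a factor of 1.25.

Star P: p = 2.58 mas = 2.58×10^-3″ → d = 1/p = 387.6 pc
Star P: M = m − 5 log₁₀ d + 5 = 16.85 − 5·2.5884 + 5 = 8.908
Star Q: d = 3.60 kpc = 3600 pc
Star Q: M = m − 5 log₁₀ d + 5 = 21.45 − 5·3.5563 + 5 = 8.668
ΔM = M_P − M_Q = 8.908 − (8.668) = 0.240; smaller M is more luminous → Star Q.
L ratio = 10^(0.4 |ΔM|) = 10^0.096 = 1.247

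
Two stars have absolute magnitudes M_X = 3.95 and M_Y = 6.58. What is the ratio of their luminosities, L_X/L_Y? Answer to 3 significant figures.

L_X/L_Y ≈ 11.3

ΔM = M_X − M_Y = -2.63
L_X/L_Y = 10^(−0.4 ΔM) = 10^1.052 = 11.27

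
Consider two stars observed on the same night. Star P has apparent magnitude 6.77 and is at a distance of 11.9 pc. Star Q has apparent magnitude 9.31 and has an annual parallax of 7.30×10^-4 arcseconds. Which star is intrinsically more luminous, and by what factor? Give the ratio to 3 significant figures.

Star P: M = m − 5 log₁₀ d + 5 = 6.77 − 5·1.0755 + 5 = 6.392
Star Q: d = 1/p = 1/7.30×10^-4″ = 1370 pc
Star Q: M = m − 5 log₁₀ d + 5 = 9.31 − 5·3.1367 + 5 = -1.373
ΔM = M_P − M_Q = 6.392 − (-1.373) = 7.766; smaller M is more luminous → Star Q.
L ratio = 10^(0.4 |ΔM|) = 10^3.106 = 1277

Star Q is more luminous, by a factor of 1280.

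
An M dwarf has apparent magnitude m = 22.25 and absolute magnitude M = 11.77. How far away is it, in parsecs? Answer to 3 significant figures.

d ≈ 1250 pc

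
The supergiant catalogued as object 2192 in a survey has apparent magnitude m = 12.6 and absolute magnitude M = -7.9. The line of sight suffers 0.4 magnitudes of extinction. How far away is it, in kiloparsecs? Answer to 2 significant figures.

m − M = 5 log₁₀(d/10 pc) + A  ⇒  12.6 − (-7.9) − 0.4 = 5 log₁₀(d/10)
20.100 = 5 log₁₀(d/10)
log₁₀ d = (m − M − A)/5 + 1 = 5.0200
d = 10^5.0200 = 104700 pc
= 104.7 kpc

d ≈ 100 kpc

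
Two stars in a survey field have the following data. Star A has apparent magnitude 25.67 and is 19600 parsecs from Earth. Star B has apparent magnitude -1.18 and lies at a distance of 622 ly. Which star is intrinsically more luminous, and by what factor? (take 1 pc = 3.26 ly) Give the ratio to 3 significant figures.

Star B is more luminous, by a factor of 5.21×10^6.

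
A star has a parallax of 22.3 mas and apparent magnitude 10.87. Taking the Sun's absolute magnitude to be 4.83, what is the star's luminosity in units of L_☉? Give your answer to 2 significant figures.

d = 1/p = 1000/22.3 mas = 44.84 pc
M = m − 5 log₁₀ d + 5 = 10.87 − 5·1.6517 + 5 = 7.612
M − M_☉ = 7.612 − 4.83 = 2.782
L/L_☉ = 10^(−0.4 × 2.782) = 0.07716

L/L_☉ ≈ 0.077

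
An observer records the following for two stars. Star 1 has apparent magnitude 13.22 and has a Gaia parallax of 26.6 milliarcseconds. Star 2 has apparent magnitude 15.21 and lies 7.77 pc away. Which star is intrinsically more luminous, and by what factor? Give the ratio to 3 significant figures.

Star 1 is more luminous, by a factor of 146.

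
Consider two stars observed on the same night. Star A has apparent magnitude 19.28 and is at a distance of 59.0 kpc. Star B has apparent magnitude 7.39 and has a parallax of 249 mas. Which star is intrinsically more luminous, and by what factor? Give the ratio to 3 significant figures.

Star A: d = 59.0 kpc = 59000 pc
Star A: M = m − 5 log₁₀ d + 5 = 19.28 − 5·4.7709 + 5 = 0.426
Star B: p = 249 mas = 0.249″ → d = 1/p = 4.016 pc
Star B: M = m − 5 log₁₀ d + 5 = 7.39 − 5·0.6038 + 5 = 9.371
ΔM = M_A − M_B = 0.426 − (9.371) = -8.945; smaller M is more luminous → Star A.
L ratio = 10^(0.4 |ΔM|) = 10^3.578 = 3785

Star A is more luminous, by a factor of 3790.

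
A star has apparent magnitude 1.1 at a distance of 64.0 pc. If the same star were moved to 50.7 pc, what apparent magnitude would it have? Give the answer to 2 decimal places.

Flux ∝ 1/d², so Δm = 5 log₁₀(d₂/d₁) = 5 log₁₀(50.7/64.0) = -0.506
m₂ = m₁ + Δm = 1.1 + (-0.506) = 0.594

m ≈ 0.59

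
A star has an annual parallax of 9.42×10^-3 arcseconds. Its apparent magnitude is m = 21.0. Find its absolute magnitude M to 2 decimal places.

d = 1/p = 1/9.42×10^-3″ = 106.2 pc
5 log₁₀(d/10 pc) = 5 log₁₀(106.2) − 5 = 5.130
M = m − 5 log₁₀(d/10) = 21.0 − 5.130 = 15.870

M ≈ 15.87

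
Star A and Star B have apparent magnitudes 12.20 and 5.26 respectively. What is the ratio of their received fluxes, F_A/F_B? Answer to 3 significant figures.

F_A/F_B ≈ 1.67×10^-3

Magnitude difference = 6.94
Flux ratio = 10^(−0.4 Δm) = 10^(−0.4 × 6.94) = 10^-2.776 = 1.675×10^-3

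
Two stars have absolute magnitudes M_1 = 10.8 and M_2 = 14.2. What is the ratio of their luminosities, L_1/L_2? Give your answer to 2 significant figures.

L_1/L_2 ≈ 23

ΔM = M_1 − M_2 = -3.4
L_1/L_2 = 10^(−0.4 ΔM) = 10^1.360 = 22.91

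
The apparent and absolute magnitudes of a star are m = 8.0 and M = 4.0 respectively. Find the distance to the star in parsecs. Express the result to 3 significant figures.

μ = m − M = 4.000
m − M = 5 log₁₀ d − 5
log₁₀ d = (m − M)/5 + 1 = 1.8000
d = 10^1.8000 = 63.10 pc

d ≈ 63.1 pc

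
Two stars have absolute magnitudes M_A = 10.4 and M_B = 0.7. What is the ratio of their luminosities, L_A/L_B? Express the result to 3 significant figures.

L_A/L_B ≈ 1.32×10^-4

ΔM = M_A − M_B = 9.7
L_A/L_B = 10^(−0.4 ΔM) = 10^-3.880 = 1.318×10^-4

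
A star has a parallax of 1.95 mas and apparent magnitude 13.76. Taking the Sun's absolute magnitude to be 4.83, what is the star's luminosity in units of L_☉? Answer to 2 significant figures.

L/L_☉ ≈ 0.70

d = 1/p = 1000/1.95 mas = 512.8 pc
M = m − 5 log₁₀ d + 5 = 13.76 − 5·2.7100 + 5 = 5.210
M − M_☉ = 5.210 − 4.83 = 0.380
L/L_☉ = 10^(−0.4 × 0.380) = 0.7046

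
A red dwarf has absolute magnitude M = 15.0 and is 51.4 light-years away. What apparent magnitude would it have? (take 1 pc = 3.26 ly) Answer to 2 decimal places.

m ≈ 15.99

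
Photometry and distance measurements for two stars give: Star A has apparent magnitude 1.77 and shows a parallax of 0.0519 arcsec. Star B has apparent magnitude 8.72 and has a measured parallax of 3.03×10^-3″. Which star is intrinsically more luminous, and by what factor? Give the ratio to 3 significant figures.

Star A is more luminous, by a factor of 2.05.

Star A: d = 1/p = 1/0.0519″ = 19.27 pc
Star A: M = m − 5 log₁₀ d + 5 = 1.77 − 5·1.2848 + 5 = 0.346
Star B: d = 1/p = 1/3.03×10^-3″ = 330.0 pc
Star B: M = m − 5 log₁₀ d + 5 = 8.72 − 5·2.5186 + 5 = 1.127
ΔM = M_A − M_B = 0.346 − (1.127) = -0.781; smaller M is more luminous → Star A.
L ratio = 10^(0.4 |ΔM|) = 10^0.313 = 2.054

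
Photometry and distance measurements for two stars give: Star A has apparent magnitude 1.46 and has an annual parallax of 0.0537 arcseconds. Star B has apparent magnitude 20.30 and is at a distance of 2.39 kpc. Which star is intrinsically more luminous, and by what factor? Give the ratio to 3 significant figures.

Star A is more luminous, by a factor of 2090.

Star A: d = 1/p = 1/0.0537″ = 18.62 pc
Star A: M = m − 5 log₁₀ d + 5 = 1.46 − 5·1.2700 + 5 = 0.110
Star B: d = 2.39 kpc = 2390 pc
Star B: M = m − 5 log₁₀ d + 5 = 20.30 − 5·3.3784 + 5 = 8.408
ΔM = M_A − M_B = 0.110 − (8.408) = -8.298; smaller M is more luminous → Star A.
L ratio = 10^(0.4 |ΔM|) = 10^3.319 = 2086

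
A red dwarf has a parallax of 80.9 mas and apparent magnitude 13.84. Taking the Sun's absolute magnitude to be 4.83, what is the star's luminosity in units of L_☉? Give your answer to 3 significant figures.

d = 1/p = 1000/80.9 mas = 12.36 pc
M = m − 5 log₁₀ d + 5 = 13.84 − 5·1.0921 + 5 = 13.380
M − M_☉ = 13.380 − 4.83 = 8.550
L/L_☉ = 10^(−0.4 × 8.550) = 3.803×10^-4

L/L_☉ ≈ 3.80×10^-4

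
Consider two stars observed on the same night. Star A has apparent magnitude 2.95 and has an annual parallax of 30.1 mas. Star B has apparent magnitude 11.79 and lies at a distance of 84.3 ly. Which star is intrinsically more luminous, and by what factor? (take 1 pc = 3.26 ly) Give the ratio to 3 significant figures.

Star A: p = 30.1 mas = 0.0301″ → d = 1/p = 33.22 pc
Star A: M = m − 5 log₁₀ d + 5 = 2.95 − 5·1.5214 + 5 = 0.343
Star B: d = 84.3 ly / 3.26 = 25.86 pc
Star B: M = m − 5 log₁₀ d + 5 = 11.79 − 5·1.4126 + 5 = 9.727
ΔM = M_A − M_B = 0.343 − (9.727) = -9.384; smaller M is more luminous → Star A.
L ratio = 10^(0.4 |ΔM|) = 10^3.754 = 5671

Star A is more luminous, by a factor of 5670.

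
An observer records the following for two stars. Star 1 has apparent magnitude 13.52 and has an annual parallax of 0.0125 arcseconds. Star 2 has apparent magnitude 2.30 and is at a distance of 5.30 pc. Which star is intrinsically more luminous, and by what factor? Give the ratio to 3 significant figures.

Star 1: d = 1/p = 1/0.0125″ = 80.00 pc
Star 1: M = m − 5 log₁₀ d + 5 = 13.52 − 5·1.9031 + 5 = 9.005
Star 2: M = m − 5 log₁₀ d + 5 = 2.30 − 5·0.7243 + 5 = 3.679
ΔM = M_1 − M_2 = 9.005 − (3.679) = 5.326; smaller M is more luminous → Star 2.
L ratio = 10^(0.4 |ΔM|) = 10^2.130 = 135.0

Star 2 is more luminous, by a factor of 135.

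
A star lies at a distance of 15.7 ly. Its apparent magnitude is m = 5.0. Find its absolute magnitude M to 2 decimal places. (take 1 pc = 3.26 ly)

M ≈ 6.59

d = 15.7 ly / 3.26 = 4.816 pc
5 log₁₀(d/10 pc) = 5 log₁₀(4.816) − 5 = -1.587
M = m − 5 log₁₀(d/10) = 5.0 + 1.587 = 6.587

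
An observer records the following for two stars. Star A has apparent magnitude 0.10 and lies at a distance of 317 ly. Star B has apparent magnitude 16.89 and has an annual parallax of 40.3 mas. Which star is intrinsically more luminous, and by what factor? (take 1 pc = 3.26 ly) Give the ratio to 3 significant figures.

Star A is more luminous, by a factor of 7.99×10^7.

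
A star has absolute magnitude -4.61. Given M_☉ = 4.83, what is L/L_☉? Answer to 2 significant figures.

L/L_☉ ≈ 6000

M − M_☉ = -4.61 − 4.83 = -9.440
L/L_☉ = 10^(−0.4 (M − M_☉)) = 10^3.776 = 5970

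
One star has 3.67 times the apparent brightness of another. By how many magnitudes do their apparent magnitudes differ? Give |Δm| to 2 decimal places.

Pogson: Δm = −2.5 log₁₀(ratio) = −2.5 log₁₀(3.67) = −2.5 × 0.5647 = -1.412

|Δm| ≈ 1.41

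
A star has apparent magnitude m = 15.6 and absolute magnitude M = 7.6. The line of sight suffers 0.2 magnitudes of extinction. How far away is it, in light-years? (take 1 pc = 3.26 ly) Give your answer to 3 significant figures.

m − M = 5 log₁₀(d/10 pc) + A  ⇒  15.6 − (7.6) − 0.2 = 5 log₁₀(d/10)
7.800 = 5 log₁₀(d/10)
log₁₀ d = (m − M − A)/5 + 1 = 2.5600
d = 10^2.5600 = 363.1 pc
= 1184 ly

d ≈ 1180 ly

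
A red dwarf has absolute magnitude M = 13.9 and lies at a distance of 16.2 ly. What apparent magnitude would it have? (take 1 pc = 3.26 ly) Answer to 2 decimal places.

m ≈ 12.38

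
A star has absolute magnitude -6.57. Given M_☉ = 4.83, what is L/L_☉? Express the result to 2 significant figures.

M − M_☉ = -6.57 − 4.83 = -11.400
L/L_☉ = 10^(−0.4 (M − M_☉)) = 10^4.560 = 36310

L/L_☉ ≈ 36000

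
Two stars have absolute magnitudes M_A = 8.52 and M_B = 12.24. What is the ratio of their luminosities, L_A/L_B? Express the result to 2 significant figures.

ΔM = M_A − M_B = -3.72
L_A/L_B = 10^(−0.4 ΔM) = 10^1.488 = 30.76

L_A/L_B ≈ 31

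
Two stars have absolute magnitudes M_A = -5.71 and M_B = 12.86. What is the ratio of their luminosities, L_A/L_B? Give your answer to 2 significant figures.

ΔM = M_A − M_B = -18.57
L_A/L_B = 10^(−0.4 ΔM) = 10^7.428 = 2.679×10^7

L_A/L_B ≈ 2.7×10^7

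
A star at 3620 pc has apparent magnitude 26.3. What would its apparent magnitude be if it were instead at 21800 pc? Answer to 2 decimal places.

m ≈ 30.20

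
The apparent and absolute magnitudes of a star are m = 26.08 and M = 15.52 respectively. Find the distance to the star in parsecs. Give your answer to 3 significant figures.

d ≈ 1290 pc

Distance modulus: m − M = 26.08 − (15.52) = 10.560
m − M = 5 log₁₀ d − 5
log₁₀ d = (m − M)/5 + 1 = 3.1120
d = 10^3.1120 = 1294 pc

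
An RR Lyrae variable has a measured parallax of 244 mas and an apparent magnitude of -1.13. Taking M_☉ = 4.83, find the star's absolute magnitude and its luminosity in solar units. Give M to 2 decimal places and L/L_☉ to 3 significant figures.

M ≈ 0.81; L/L_☉ ≈ 40.7

d = 1/p = 1000/244 mas = 4.098 pc
M = m − 5 log₁₀ d + 5 = -1.13 − 5·0.6126 + 5 = 0.807
M − M_☉ = 0.807 − 4.83 = -4.023
L/L_☉ = 10^(−0.4 × -4.023) = 40.66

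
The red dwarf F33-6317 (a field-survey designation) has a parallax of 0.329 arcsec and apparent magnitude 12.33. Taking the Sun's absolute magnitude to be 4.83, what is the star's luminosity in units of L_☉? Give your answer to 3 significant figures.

L/L_☉ ≈ 9.24×10^-5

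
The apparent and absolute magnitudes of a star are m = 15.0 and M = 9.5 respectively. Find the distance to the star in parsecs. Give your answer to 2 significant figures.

d ≈ 130 pc

Distance modulus: m − M = 15.0 − (9.5) = 5.500
m − M = 5 log₁₀ d − 5
log₁₀ d = (m − M)/5 + 1 = 2.1000
d = 10^2.1000 = 125.9 pc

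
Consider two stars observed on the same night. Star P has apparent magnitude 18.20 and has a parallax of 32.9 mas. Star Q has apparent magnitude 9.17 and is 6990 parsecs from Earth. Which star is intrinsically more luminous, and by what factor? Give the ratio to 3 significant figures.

Star Q is more luminous, by a factor of 2.16×10^8.

Star P: p = 32.9 mas = 0.0329″ → d = 1/p = 30.40 pc
Star P: M = m − 5 log₁₀ d + 5 = 18.20 − 5·1.4828 + 5 = 15.786
Star Q: M = m − 5 log₁₀ d + 5 = 9.17 − 5·3.8445 + 5 = -5.052
ΔM = M_P − M_Q = 15.786 − (-5.052) = 20.838; smaller M is more luminous → Star Q.
L ratio = 10^(0.4 |ΔM|) = 10^8.335 = 2.164×10^8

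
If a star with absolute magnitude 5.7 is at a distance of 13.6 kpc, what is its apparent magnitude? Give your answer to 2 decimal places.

m ≈ 21.37

d = 13.6 kpc = 13600 pc
m = M + 5 log₁₀ d − 5 = 5.7 + 5·4.1335 − 5 = 21.368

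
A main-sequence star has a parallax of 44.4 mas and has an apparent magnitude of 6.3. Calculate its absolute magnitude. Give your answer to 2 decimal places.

M ≈ 4.54

p = 44.4 mas = 0.0444″ → d = 1/p = 22.52 pc
5 log₁₀(d/10 pc) = 5 log₁₀(22.52) − 5 = 1.763
M = m − 5 log₁₀(d/10) = 6.3 − 1.763 = 4.537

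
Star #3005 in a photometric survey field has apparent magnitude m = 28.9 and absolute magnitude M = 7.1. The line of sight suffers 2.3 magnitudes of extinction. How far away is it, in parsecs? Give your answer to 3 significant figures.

d ≈ 79400 pc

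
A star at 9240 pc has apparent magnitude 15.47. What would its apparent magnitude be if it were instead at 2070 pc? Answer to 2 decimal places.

m ≈ 12.22

Flux ∝ 1/d², so Δm = 5 log₁₀(d₂/d₁) = 5 log₁₀(2070/9240) = -3.249
m₂ = m₁ + Δm = 15.47 + (-3.249) = 12.221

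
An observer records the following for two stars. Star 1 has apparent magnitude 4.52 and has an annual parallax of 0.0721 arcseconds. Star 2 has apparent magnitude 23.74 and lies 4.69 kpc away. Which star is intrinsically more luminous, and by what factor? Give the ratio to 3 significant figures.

Star 1 is more luminous, by a factor of 426.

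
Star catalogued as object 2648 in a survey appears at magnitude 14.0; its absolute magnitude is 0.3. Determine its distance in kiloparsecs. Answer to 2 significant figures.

d ≈ 5.5 kpc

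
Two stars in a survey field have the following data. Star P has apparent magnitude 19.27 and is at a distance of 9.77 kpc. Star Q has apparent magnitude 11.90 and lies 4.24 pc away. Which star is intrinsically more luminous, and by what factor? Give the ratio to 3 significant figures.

Star P is more luminous, by a factor of 5980.

Star P: d = 9.77 kpc = 9770 pc
Star P: M = m − 5 log₁₀ d + 5 = 19.27 − 5·3.9899 + 5 = 4.321
Star Q: M = m − 5 log₁₀ d + 5 = 11.90 − 5·0.6274 + 5 = 13.763
ΔM = M_P − M_Q = 4.321 − (13.763) = -9.443; smaller M is more luminous → Star P.
L ratio = 10^(0.4 |ΔM|) = 10^3.777 = 5985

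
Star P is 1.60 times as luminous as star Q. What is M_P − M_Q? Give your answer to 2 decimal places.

M_P − M_Q ≈ -0.51

Pogson: ΔM = −2.5 log₁₀(ratio) = −2.5 log₁₀(1.60) = −2.5 × 0.2041 = -0.510
Star P is brighter, so it has the smaller magnitude: the difference is negative.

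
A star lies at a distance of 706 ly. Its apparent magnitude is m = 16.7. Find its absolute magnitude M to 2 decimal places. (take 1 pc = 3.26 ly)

M ≈ 10.02

d = 706 ly / 3.26 = 216.6 pc
5 log₁₀(d/10 pc) = 5 log₁₀(216.6) − 5 = 6.678
M = m − 5 log₁₀(d/10) = 16.7 − 6.678 = 10.022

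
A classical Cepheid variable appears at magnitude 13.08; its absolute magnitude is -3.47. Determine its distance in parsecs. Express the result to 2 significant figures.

d ≈ 20000 pc

Distance modulus: m − M = 13.08 − (-3.47) = 16.550
m − M = 5 log₁₀ d − 5
log₁₀ d = (m − M)/5 + 1 = 4.3100
d = 10^4.3100 = 20420 pc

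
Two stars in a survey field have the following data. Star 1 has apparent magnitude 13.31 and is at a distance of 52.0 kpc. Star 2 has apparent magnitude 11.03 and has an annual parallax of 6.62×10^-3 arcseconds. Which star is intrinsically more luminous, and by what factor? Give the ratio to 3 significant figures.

Star 1: d = 52.0 kpc = 52000 pc
Star 1: M = m − 5 log₁₀ d + 5 = 13.31 − 5·4.7160 + 5 = -5.270
Star 2: d = 1/p = 1/6.62×10^-3″ = 151.1 pc
Star 2: M = m − 5 log₁₀ d + 5 = 11.03 − 5·2.1791 + 5 = 5.134
ΔM = M_1 − M_2 = -5.270 − (5.134) = -10.404; smaller M is more luminous → Star 1.
L ratio = 10^(0.4 |ΔM|) = 10^4.162 = 14510

Star 1 is more luminous, by a factor of 14500.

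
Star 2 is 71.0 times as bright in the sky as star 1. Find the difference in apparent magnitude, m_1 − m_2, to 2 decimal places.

Pogson: Δm = −2.5 log₁₀(ratio) = −2.5 log₁₀(71.0) = −2.5 × 1.8513 = -4.628
Star 2 is brighter so has the smaller magnitude: m_1 − m_2 is positive.

m_1 − m_2 ≈ 4.63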